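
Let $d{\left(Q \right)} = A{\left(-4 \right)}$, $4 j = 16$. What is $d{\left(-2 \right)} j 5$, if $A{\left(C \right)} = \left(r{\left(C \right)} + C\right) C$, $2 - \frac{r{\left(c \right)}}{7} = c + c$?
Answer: $-5280$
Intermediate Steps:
$j = 4$ ($j = \frac{1}{4} \cdot 16 = 4$)
$r{\left(c \right)} = 14 - 14 c$ ($r{\left(c \right)} = 14 - 7 \left(c + c\right) = 14 - 7 \cdot 2 c = 14 - 14 c$)
$A{\left(C \right)} = C \left(14 - 13 C\right)$ ($A{\left(C \right)} = \left(\left(14 - 14 C\right) + C\right) C = \left(14 - 13 C\right) C = C \left(14 - 13 C\right)$)
$d{\left(Q \right)} = -264$ ($d{\left(Q \right)} = - 4 \left(14 - -52\right) = - 4 \left(14 + 52\right) = \left(-4\right) 66 = -264$)
$d{\left(-2 \right)} j 5 = \left(-264\right) 4 \cdot 5 = \left(-1056\right) 5 = -5280$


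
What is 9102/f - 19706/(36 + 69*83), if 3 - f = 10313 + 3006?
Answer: -157429961/38370054 ≈ -4.1029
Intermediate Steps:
f = -13316 (f = 3 - (10313 + 3006) = 3 - 1*13319 = 3 - 13319 = -13316)
9102/f - 19706/(36 + 69*83) = 9102/(-13316) - 19706/(36 + 69*83) = 9102*(-1/13316) - 19706/(36 + 5727) = -4551/6658 - 19706/5763 = -157429961/38370054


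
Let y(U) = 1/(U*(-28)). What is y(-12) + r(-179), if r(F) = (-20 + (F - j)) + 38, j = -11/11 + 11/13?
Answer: -702563/4368 ≈ -160.84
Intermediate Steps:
j = -2/13 (j = -11*1/11 + 11*(1/13) = -1 + 11/13 = -2/13 ≈ -0.15385)
y(U) = -1/(28*U) (y(U) = -1/28/U = -1/(28*U))
r(F) = 236/13 + F (r(F) = (-20 + (F - 1*(-2/13))) + 38 = (-20 + (F + 2/13)) + 38 = (-20 + (2/13 + F)) + 38 = (-258/13 + F) + 38 = 236/13 + F)
y(-12) + r(-179) = -1/28/(-12) + (236/13 - 179) = -1/28*(-1/12) - 2091/13 = 1/336 - 2091/13 = -702563/4368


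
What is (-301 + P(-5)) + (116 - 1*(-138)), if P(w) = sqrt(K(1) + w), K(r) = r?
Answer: -47 + 2*I ≈ -47.0 + 2.0*I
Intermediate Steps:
P(w) = sqrt(1 + w)
(-301 + P(-5)) + (116 - 1*(-138)) = (-301 + sqrt(1 - 5)) + (116 - 1*(-138)) = (-301 + sqrt(-4)) + (116 + 138) = (-301 + 2*I) + 254 = -47 + 2*I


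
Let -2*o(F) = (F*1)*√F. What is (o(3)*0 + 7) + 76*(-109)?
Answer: -8277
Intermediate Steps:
o(F) = -F^(3/2)/2 (o(F) = -F*1*√F/2 = -F*√F/2 = -F^(3/2)/2)
(o(3)*0 + 7) + 76*(-109) = (-3*√3/2*0 + 7) + 76*(-109) = (-3*√3/2*0 + 7) - 8284 = (0 + 7) - 8284 = 7 - 8284 = -8277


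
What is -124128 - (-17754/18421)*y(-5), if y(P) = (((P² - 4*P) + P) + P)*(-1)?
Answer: -2287183278/18421 ≈ -1.2416e+5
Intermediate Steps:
y(P) = -P² + 2*P (y(P) = ((P² - 3*P) + P)*(-1) = (P² - 2*P)*(-1) = -P² + 2*P)
-124128 - (-17754/18421)*y(-5) = -124128 - (-17754/18421)*(-5*(2 - 1*(-5))) = -124128 - (-17754*1/18421)*(-5*(2 + 5)) = -124128 - (-17754)*(-5*7)/18421 = -124128 - (-17754)*(-35)/18421 = -124128 - 1*621390/18421 = -124128 - 621390/18421 = -2287183278/18421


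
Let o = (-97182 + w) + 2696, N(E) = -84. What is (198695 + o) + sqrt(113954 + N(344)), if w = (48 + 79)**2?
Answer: 120338 + sqrt(113870) ≈ 1.2068e+5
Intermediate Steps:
w = 16129 (w = 127**2 = 16129)
o = -78357 (o = (-97182 + 16129) + 2696 = -81053 + 2696 = -78357)
(198695 + o) + sqrt(113954 + N(344)) = (198695 - 78357) + sqrt(113954 - 84) = 120338 + sqrt(113870)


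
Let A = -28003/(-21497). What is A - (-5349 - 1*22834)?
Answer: 605877954/21497 ≈ 28184.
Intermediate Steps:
A = 28003/21497 (A = -28003*(-1/21497) = 28003/21497 ≈ 1.3026)
A - (-5349 - 1*22834) = 28003/21497 - (-5349 - 1*22834) = 28003/21497 - (-5349 - 22834) = 28003/21497 - 1*(-28183) = 28003/21497 + 28183 = 605877954/21497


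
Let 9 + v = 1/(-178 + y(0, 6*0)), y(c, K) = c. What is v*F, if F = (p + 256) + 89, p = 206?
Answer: -883253/178 ≈ -4962.1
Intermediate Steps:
v = -1603/178 (v = -9 + 1/(-178 + 0) = -9 + 1/(-178) = -9 - 1/178 = -1603/178 ≈ -9.0056)
F = 551 (F = (206 + 256) + 89 = 462 + 89 = 551)
v*F = -1603/178*551 = -883253/178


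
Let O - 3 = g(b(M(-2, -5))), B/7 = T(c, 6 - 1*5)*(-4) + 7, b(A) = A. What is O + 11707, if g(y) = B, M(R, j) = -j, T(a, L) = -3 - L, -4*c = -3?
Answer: 11871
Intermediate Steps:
c = ¾ (c = -¼*(-3) = ¾ ≈ 0.75000)
B = 161 (B = 7*((-3 - (6 - 1*5))*(-4) + 7) = 7*((-3 - (6 - 5))*(-4) + 7) = 7*((-3 - 1*1)*(-4) + 7) = 7*((-3 - 1)*(-4) + 7) = 7*(-4*(-4) + 7) = 7*(16 + 7) = 7*23 = 161)
g(y) = 161
O = 164 (O = 3 + 161 = 164)
O + 11707 = 164 + 11707 = 11871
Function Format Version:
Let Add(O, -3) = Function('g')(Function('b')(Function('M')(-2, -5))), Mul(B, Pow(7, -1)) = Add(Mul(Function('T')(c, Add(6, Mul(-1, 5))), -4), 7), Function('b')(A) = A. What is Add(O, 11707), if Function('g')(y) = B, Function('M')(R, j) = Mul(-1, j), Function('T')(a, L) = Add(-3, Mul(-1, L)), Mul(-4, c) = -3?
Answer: 11871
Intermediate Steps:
c = Rational(3, 4) (c = Mul(Rational(-1, 4), -3) = Rational(3, 4) ≈ 0.75000)
B = 161 (B = Mul(7, Add(Mul(Add(-3, Mul(-1, Add(6, Mul(-1, 5)))), -4), 7)) = Mul(7, Add(Mul(Add(-3, Mul(-1, Add(6, -5))), -4), 7)) = Mul(7, Add(Mul(Add(-3, Mul(-1, 1)), -4), 7)) = Mul(7, Add(Mul(Add(-3, -1), -4), 7)) = Mul(7, Add(Mul(-4, -4), 7)) = Mul(7, Add(16, 7)) = Mul(7, 23) = 161)
Function('g')(y) = 161
O = 164 (O = Add(3, 161) = 164)
Add(O, 11707) = Add(164, 11707) = 11871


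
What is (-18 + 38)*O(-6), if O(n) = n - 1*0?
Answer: -120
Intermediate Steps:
O(n) = n (O(n) = n + 0 = n)
(-18 + 38)*O(-6) = (-18 + 38)*(-6) = 20*(-6) = -120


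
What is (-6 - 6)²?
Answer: 144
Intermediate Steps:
(-6 - 6)² = (-12)² = 144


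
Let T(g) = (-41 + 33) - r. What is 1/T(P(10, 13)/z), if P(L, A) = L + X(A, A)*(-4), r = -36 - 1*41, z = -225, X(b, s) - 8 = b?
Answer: 1/69 ≈ 0.014493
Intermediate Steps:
X(b, s) = 8 + b
r = -77 (r = -36 - 41 = -77)
P(L, A) = -32 + L - 4*A (P(L, A) = L + (8 + A)*(-4) = L + (-32 - 4*A) = -32 + L - 4*A)
T(g) = 69 (T(g) = (-41 + 33) - 1*(-77) = -8 + 77 = 69)
1/T(P(10, 13)/z) = 1/69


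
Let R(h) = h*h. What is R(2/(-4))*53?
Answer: 53/4 ≈ 13.250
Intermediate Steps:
R(h) = h**2
R(2/(-4))*53 = (2/(-4))**2*53 = (2*(-1/4))**2*53 = (-1/2)**2*53 = (1/4)*53 = 53/4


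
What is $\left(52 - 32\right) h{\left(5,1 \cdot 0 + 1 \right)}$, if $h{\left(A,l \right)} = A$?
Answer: $100$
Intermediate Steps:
$\left(52 - 32\right) h{\left(5,1 \cdot 0 + 1 \right)} = \left(52 - 32\right) 5 = 20 \cdot 5 = 100$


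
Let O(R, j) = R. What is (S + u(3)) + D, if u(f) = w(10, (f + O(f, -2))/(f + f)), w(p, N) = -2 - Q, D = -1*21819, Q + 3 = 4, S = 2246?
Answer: -19576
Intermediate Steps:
Q = 1 (Q = -3 + 4 = 1)
D = -21819
w(p, N) = -3 (w(p, N) = -2 - 1*1 = -2 - 1 = -3)
u(f) = -3
(S + u(3)) + D = (2246 - 3) - 21819 = 2243 - 21819 = -19576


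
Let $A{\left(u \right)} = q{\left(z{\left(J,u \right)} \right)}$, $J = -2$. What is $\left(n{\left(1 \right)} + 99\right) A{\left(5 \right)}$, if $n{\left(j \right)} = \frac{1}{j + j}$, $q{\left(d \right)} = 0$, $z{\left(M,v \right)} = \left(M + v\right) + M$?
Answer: $0$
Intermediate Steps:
$z{\left(M,v \right)} = v + 2 M$
$A{\left(u \right)} = 0$
$n{\left(j \right)} = \frac{1}{2 j}$
$\left(n{\left(1 \right)} + 99\right) A{\left(5 \right)} = \left(\frac{1}{2 \cdot 1} + 99\right) 0 = \left(\frac{1}{2} \cdot 1 + 99\right) 0 = \left(\frac{1}{2} + 99\right) 0 = \frac{199}{2} \cdot 0 = 0$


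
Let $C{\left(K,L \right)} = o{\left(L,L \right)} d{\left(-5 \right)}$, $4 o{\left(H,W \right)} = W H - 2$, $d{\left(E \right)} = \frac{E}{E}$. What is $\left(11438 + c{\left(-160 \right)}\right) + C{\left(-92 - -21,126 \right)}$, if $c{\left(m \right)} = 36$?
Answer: $\frac{30885}{2} \approx 15443.0$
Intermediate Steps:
$d{\left(E \right)} = 1$
$o{\left(H,W \right)} = - \frac{1}{2} + \frac{H W}{4}$ ($o{\left(H,W \right)} = \frac{W H - 2}{4} = \frac{H W - 2}{4} = \frac{-2 + H W}{4} = - \frac{1}{2} + \frac{H W}{4}$)
$C{\left(K,L \right)} = - \frac{1}{2} + \frac{L^{2}}{4}$ ($C{\left(K,L \right)} = \left(- \frac{1}{2} + \frac{L L}{4}\right) 1 = \left(- \frac{1}{2} + \frac{L^{2}}{4}\right) 1 = - \frac{1}{2} + \frac{L^{2}}{4}$)
$\left(11438 + c{\left(-160 \right)}\right) + C{\left(-92 - -21,126 \right)} = \left(11438 + 36\right) - \left(\frac{1}{2} - \frac{126^{2}}{4}\right) = 11474 + \left(- \frac{1}{2} + \frac{1}{4} \cdot 15876\right) = 11474 + \left(- \frac{1}{2} + 3969\right) = 11474 + \frac{7937}{2} = \frac{30885}{2}$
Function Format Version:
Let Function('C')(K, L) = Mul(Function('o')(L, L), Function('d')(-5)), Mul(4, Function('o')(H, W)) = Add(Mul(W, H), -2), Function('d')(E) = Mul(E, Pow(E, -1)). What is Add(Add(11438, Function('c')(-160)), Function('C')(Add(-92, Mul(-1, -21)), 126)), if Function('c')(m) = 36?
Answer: Rational(30885, 2) ≈ 15443.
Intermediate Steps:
Function('d')(E) = 1
Function('o')(H, W) = Add(Rational(-1, 2), Mul(Rational(1, 4), H, W)) (Function('o')(H, W) = Mul(Rational(1, 4), Add(Mul(W, H), -2)) = Mul(Rational(1, 4), Add(Mul(H, W), -2)) = Mul(Rational(1, 4), Add(-2, Mul(H, W))) = Add(Rational(-1, 2), Mul(Rational(1, 4), H, W)))
Function('C')(K, L) = Add(Rational(-1, 2), Mul(Rational(1, 4), Pow(L, 2))) (Function('C')(K, L) = Mul(Add(Rational(-1, 2), Mul(Rational(1, 4), L, L)), 1) = Mul(Add(Rational(-1, 2), Mul(Rational(1, 4), Pow(L, 2))), 1) = Add(Rational(-1, 2), Mul(Rational(1, 4), Pow(L, 2))))
Add(Add(11438, Function('c')(-160)), Function('C')(Add(-92, Mul(-1, -21)), 126)) = Add(Add(11438, 36), Add(Rational(-1, 2), Mul(Rational(1, 4), Pow(126, 2)))) = Add(11474, Add(Rational(-1, 2), Mul(Rational(1, 4), 15876))) = Add(11474, Add(Rational(-1, 2), 3969)) = Add(11474, Rational(7937, 2)) = Rational(30885, 2)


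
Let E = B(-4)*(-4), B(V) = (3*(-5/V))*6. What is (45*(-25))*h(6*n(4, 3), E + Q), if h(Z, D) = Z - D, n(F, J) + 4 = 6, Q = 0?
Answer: -114750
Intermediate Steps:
B(V) = -90/V (B(V) = -15/V*6 = -90/V)
n(F, J) = 2 (n(F, J) = -4 + 6 = 2)
E = -90 (E = -90/(-4)*(-4) = -90*(-¼)*(-4) = (45/2)*(-4) = -90)
(45*(-25))*h(6*n(4, 3), E + Q) = (45*(-25))*(6*2 - (-90 + 0)) = -1125*(12 - 1*(-90)) = -1125*(12 + 90) = -1125*102 = -114750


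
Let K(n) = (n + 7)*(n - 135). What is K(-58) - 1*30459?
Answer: -20616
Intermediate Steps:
K(n) = (-135 + n)*(7 + n) (K(n) = (7 + n)*(-135 + n) = (-135 + n)*(7 + n))
K(-58) - 1*30459 = (-945 + (-58)**2 - 128*(-58)) - 1*30459 = (-945 + 3364 + 7424) - 30459 = 9843 - 30459 = -20616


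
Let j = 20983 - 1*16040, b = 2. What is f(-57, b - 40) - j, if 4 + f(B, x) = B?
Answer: -5004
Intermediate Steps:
f(B, x) = -4 + B
j = 4943 (j = 20983 - 16040 = 4943)
f(-57, b - 40) - j = (-4 - 57) - 1*4943 = -61 - 4943 = -5004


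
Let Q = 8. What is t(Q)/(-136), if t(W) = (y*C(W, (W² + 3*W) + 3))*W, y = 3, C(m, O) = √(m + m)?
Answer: -12/17 ≈ -0.70588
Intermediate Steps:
C(m, O) = √2*√m (C(m, O) = √(2*m) = √2*√m)
t(W) = 3*√2*W^(3/2) (t(W) = (3*(√2*√W))*W = (3*√2*√W)*W = 3*√2*W^(3/2))
t(Q)/(-136) = (3*√2*8^(3/2))/(-136) = -3*√2*16*√2/136 = -1/136*96 = -12/17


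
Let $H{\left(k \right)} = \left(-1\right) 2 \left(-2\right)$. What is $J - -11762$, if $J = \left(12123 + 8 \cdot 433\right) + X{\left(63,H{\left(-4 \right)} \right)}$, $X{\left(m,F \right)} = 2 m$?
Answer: $27475$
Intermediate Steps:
$H{\left(k \right)} = 4$ ($H{\left(k \right)} = \left(-2\right) \left(-2\right) = 4$)
$J = 15713$ ($J = \left(12123 + 8 \cdot 433\right) + 2 \cdot 63 = \left(12123 + 3464\right) + 126 = 15587 + 126 = 15713$)
$J - -11762 = 15713 - -11762 = 15713 + 11762 = 27475$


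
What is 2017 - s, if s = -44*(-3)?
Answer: 1885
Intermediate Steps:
s = 132
2017 - s = 2017 - 1*132 = 2017 - 132 = 1885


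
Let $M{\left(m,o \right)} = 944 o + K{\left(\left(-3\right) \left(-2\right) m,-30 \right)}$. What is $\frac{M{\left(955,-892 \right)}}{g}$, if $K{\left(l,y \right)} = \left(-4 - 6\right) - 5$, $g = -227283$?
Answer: $\frac{842063}{227283} \approx 3.7049$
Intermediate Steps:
$K{\left(l,y \right)} = -15$ ($K{\left(l,y \right)} = -10 - 5 = -15$)
$M{\left(m,o \right)} = -15 + 944 o$ ($M{\left(m,o \right)} = 944 o - 15 = -15 + 944 o$)
$\frac{M{\left(955,-892 \right)}}{g} = \frac{-15 + 944 \left(-892\right)}{-227283} = \left(-15 - 842048\right) \left(- \frac{1}{227283}\right) = \left(-842063\right) \left(- \frac{1}{227283}\right) = \frac{842063}{227283}$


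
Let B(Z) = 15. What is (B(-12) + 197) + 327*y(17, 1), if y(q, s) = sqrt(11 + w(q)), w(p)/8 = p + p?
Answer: 212 + 327*sqrt(283) ≈ 5713.0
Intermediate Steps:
w(p) = 16*p (w(p) = 8*(p + p) = 8*(2*p) = 16*p)
y(q, s) = sqrt(11 + 16*q)
(B(-12) + 197) + 327*y(17, 1) = (15 + 197) + 327*sqrt(11 + 16*17) = 212 + 327*sqrt(11 + 272) = 212 + 327*sqrt(283)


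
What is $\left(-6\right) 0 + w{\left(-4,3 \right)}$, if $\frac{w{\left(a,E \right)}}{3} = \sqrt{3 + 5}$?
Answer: $6 \sqrt{2} \approx 8.4853$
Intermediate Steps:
$w{\left(a,E \right)} = 6 \sqrt{2}$ ($w{\left(a,E \right)} = 3 \sqrt{3 + 5} = 3 \sqrt{8} = 3 \cdot 2 \sqrt{2} = 6 \sqrt{2}$)
$\left(-6\right) 0 + w{\left(-4,3 \right)} = \left(-6\right) 0 + 6 \sqrt{2} = 0 + 6 \sqrt{2} = 6 \sqrt{2}$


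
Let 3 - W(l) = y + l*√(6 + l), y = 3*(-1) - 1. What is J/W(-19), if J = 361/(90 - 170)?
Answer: -2527/379360 + 6859*I*√13/379360 ≈ -0.0066612 + 0.06519*I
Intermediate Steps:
y = -4 (y = -3 - 1 = -4)
W(l) = 7 - l*√(6 + l) (W(l) = 3 - (-4 + l*√(6 + l)) = 3 + (4 - l*√(6 + l)) = 7 - l*√(6 + l))
J = -361/80 (J = 361/(-80) = 361*(-1/80) = -361/80 ≈ -4.5125)
J/W(-19) = -361/(80*(7 - 1*(-19)*√(6 - 19))) = -361/(80*(7 - 1*(-19)*√(-13))) = -361/(80*(7 - 1*(-19)*I*√13)) = -361/(80*(7 + 19*I*√13))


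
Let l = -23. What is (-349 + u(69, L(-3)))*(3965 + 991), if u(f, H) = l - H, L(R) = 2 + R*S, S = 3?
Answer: -1808940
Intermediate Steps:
L(R) = 2 + 3*R (L(R) = 2 + R*3 = 2 + 3*R)
u(f, H) = -23 - H
(-349 + u(69, L(-3)))*(3965 + 991) = (-349 + (-23 - (2 + 3*(-3))))*(3965 + 991) = (-349 + (-23 - (2 - 9)))*4956 = (-349 + (-23 - 1*(-7)))*4956 = (-349 + (-23 + 7))*4956 = (-349 - 16)*4956 = -365*4956 = -1808940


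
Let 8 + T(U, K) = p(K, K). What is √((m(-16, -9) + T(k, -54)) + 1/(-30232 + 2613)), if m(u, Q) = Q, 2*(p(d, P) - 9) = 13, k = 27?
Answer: 7*I*√93407458/55238 ≈ 1.2248*I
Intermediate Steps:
p(d, P) = 31/2 (p(d, P) = 9 + (½)*13 = 9 + 13/2 = 31/2)
T(U, K) = 15/2 (T(U, K) = -8 + 31/2 = 15/2)
√((m(-16, -9) + T(k, -54)) + 1/(-30232 + 2613)) = √((-9 + 15/2) + 1/(-30232 + 2613)) = √(-3/2 + 1/(-27619)) = √(-3/2 - 1/27619) = √(-82859/55238) = 7*I*√93407458/55238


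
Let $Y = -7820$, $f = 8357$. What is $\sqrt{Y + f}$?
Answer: $\sqrt{537} \approx 23.173$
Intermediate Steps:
$\sqrt{Y + f} = \sqrt{-7820 + 8357} = \sqrt{537}$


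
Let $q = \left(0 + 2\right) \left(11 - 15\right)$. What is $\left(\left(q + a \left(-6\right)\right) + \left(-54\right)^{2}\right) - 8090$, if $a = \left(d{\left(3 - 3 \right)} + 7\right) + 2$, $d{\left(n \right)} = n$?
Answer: $-5236$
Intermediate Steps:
$a = 9$ ($a = \left(\left(3 - 3\right) + 7\right) + 2 = \left(0 + 7\right) + 2 = 7 + 2 = 9$)
$q = -8$ ($q = 2 \left(-4\right) = -8$)
$\left(\left(q + a \left(-6\right)\right) + \left(-54\right)^{2}\right) - 8090 = \left(\left(-8 + 9 \left(-6\right)\right) + \left(-54\right)^{2}\right) - 8090 = \left(\left(-8 - 54\right) + 2916\right) - 8090 = \left(-62 + 2916\right) - 8090 = 2854 - 8090 = -5236$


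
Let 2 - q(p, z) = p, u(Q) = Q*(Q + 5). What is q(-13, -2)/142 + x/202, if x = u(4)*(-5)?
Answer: -11265/14342 ≈ -0.78546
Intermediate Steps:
u(Q) = Q*(5 + Q)
q(p, z) = 2 - p
x = -180 (x = (4*(5 + 4))*(-5) = (4*9)*(-5) = 36*(-5) = -180)
q(-13, -2)/142 + x/202 = (2 - 1*(-13))/142 - 180/202 = (2 + 13)*(1/142) - 180*1/202 = 15*(1/142) - 90/101 = 15/142 - 90/101 = -11265/14342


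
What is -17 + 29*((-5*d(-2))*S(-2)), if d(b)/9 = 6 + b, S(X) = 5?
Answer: -26117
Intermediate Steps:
d(b) = 54 + 9*b (d(b) = 9*(6 + b) = 54 + 9*b)
-17 + 29*((-5*d(-2))*S(-2)) = -17 + 29*(-5*(54 + 9*(-2))*5) = -17 + 29*(-5*(54 - 18)*5) = -17 + 29*(-5*36*5) = -17 + 29*(-180*5) = -17 + 29*(-900) = -17 - 26100 = -26117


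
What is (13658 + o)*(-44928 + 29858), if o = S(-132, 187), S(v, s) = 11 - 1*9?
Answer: -205856200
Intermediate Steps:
S(v, s) = 2 (S(v, s) = 11 - 9 = 2)
o = 2
(13658 + o)*(-44928 + 29858) = (13658 + 2)*(-44928 + 29858) = 13660*(-15070) = -205856200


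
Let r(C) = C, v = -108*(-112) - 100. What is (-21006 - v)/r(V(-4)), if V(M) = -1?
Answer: 33002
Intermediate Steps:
v = 11996 (v = 12096 - 100 = 11996)
(-21006 - v)/r(V(-4)) = (-21006 - 1*11996)/(-1) = (-21006 - 11996)*(-1) = -33002*(-1) = 33002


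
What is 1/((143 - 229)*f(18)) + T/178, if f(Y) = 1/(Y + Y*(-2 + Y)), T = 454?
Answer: -3856/3827 ≈ -1.0076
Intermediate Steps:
1/((143 - 229)*f(18)) + T/178 = 1/((143 - 229)*((1/(18*(-1 + 18))))) + 454/178 = 1/((-86)*(((1/18)/17))) + 454*(1/178) = -1/(86*((1/18)*(1/17))) + 227/89 = -1/(86*1/306) + 227/89 = -1/86*306 + 227/89 = -153/43 + 227/89 = -3856/3827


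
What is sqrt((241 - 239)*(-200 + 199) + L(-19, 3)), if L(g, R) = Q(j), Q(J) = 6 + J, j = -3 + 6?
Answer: sqrt(7) ≈ 2.6458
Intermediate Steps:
j = 3
L(g, R) = 9 (L(g, R) = 6 + 3 = 9)
sqrt((241 - 239)*(-200 + 199) + L(-19, 3)) = sqrt((241 - 239)*(-200 + 199) + 9) = sqrt(2*(-1) + 9) = sqrt(-2 + 9) = sqrt(7)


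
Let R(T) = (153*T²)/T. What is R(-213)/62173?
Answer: -32589/62173 ≈ -0.52417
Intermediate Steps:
R(T) = 153*T
R(-213)/62173 = (153*(-213))/62173 = -32589*1/62173 = -32589/62173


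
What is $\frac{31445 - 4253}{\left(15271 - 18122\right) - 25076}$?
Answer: $- \frac{9064}{9309} \approx -0.97368$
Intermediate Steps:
$\frac{31445 - 4253}{\left(15271 - 18122\right) - 25076} = \frac{27192}{-2851 - 25076} = \frac{27192}{-27927} = 27192 \left(- \frac{1}{27927}\right) = - \frac{9064}{9309}$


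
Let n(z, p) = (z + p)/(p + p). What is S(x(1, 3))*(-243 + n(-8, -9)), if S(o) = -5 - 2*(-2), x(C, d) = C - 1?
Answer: 4357/18 ≈ 242.06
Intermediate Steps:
x(C, d) = -1 + C
S(o) = -1 (S(o) = -5 + 4 = -1)
n(z, p) = (p + z)/(2*p) (n(z, p) = (p + z)/((2*p)) = (p + z)*(1/(2*p)) = (p + z)/(2*p))
S(x(1, 3))*(-243 + n(-8, -9)) = -(-243 + (½)*(-9 - 8)/(-9)) = -(-243 + (½)*(-⅑)*(-17)) = -(-243 + 17/18) = -1*(-4357/18) = 4357/18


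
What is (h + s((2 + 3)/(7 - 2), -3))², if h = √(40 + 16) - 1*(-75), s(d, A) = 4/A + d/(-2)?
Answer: 194737/36 + 878*√14/3 ≈ 6504.4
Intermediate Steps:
s(d, A) = 4/A - d/2 (s(d, A) = 4/A + d*(-½) = 4/A - d/2)
h = 75 + 2*√14 (h = √56 + 75 = 2*√14 + 75 = 75 + 2*√14 ≈ 82.483)
(h + s((2 + 3)/(7 - 2), -3))² = ((75 + 2*√14) + (4/(-3) - (2 + 3)/(2*(7 - 2))))² = ((75 + 2*√14) + (4*(-⅓) - 5/(2*5)))² = ((75 + 2*√14) + (-4/3 - 5/(2*5)))² = ((75 + 2*√14) + (-4/3 - ½*1))² = ((75 + 2*√14) + (-4/3 - ½))² = ((75 + 2*√14) - 11/6)² = (439/6 + 2*√14)²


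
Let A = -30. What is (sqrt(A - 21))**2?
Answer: -51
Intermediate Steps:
(sqrt(A - 21))**2 = (sqrt(-30 - 21))**2 = (sqrt(-51))**2 = (I*sqrt(51))**2 = -51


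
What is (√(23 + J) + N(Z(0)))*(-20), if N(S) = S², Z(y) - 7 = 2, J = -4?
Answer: -1620 - 20*√19 ≈ -1707.2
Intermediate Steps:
Z(y) = 9 (Z(y) = 7 + 2 = 9)
(√(23 + J) + N(Z(0)))*(-20) = (√(23 - 4) + 9²)*(-20) = (√19 + 81)*(-20) = (81 + √19)*(-20) = -1620 - 20*√19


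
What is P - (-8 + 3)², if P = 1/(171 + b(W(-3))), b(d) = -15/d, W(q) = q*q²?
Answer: -38591/1544 ≈ -24.994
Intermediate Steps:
W(q) = q³
P = 9/1544 (P = 1/(171 - 15/((-3)³)) = 1/(171 - 15/(-27)) = 1/(171 - 15*(-1/27)) = 1/(171 + 5/9) = 1/(1544/9) = 9/1544 ≈ 0.0058290)
P - (-8 + 3)² = 9/1544 - (-8 + 3)² = 9/1544 - 1*(-5)² = 9/1544 - 1*25 = 9/1544 - 25 = -38591/1544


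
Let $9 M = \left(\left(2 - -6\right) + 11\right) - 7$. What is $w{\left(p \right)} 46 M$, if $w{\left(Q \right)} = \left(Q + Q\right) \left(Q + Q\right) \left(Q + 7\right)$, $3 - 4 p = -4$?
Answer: $\frac{39445}{6} \approx 6574.2$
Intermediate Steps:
$p = \frac{7}{4}$ ($p = \frac{3}{4} - -1 = \frac{3}{4} + 1 = \frac{7}{4} \approx 1.75$)
$w{\left(Q \right)} = 4 Q^{2} \left(7 + Q\right)$ ($w{\left(Q \right)} = 2 Q 2 Q \left(7 + Q\right) = 4 Q^{2} \left(7 + Q\right)$)
$M = \frac{4}{3}$ ($M = \frac{\left(\left(2 - -6\right) + 11\right) - 7}{9} = \frac{\left(\left(2 + 6\right) + 11\right) - 7}{9} = \frac{\left(8 + 11\right) - 7}{9} = \frac{19 - 7}{9} = \frac{1}{9} \cdot 12 = \frac{4}{3} \approx 1.3333$)
$w{\left(p \right)} 46 M = 4 \left(\frac{7}{4}\right)^{2} \left(7 + \frac{7}{4}\right) 46 \cdot \frac{4}{3} = 4 \cdot \frac{49}{16} \cdot \frac{35}{4} \cdot 46 \cdot \frac{4}{3} = \frac{1715}{16} \cdot 46 \cdot \frac{4}{3} = \frac{39445}{8} \cdot \frac{4}{3} = \frac{39445}{6}$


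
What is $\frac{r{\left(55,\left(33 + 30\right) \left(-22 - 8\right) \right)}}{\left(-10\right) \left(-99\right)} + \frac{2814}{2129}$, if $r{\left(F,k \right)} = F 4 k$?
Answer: $- \frac{891366}{2129} \approx -418.68$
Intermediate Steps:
$r{\left(F,k \right)} = 4 F k$
$\frac{r{\left(55,\left(33 + 30\right) \left(-22 - 8\right) \right)}}{\left(-10\right) \left(-99\right)} + \frac{2814}{2129} = \frac{4 \cdot 55 \left(33 + 30\right) \left(-22 - 8\right)}{\left(-10\right) \left(-99\right)} + \frac{2814}{2129} = \frac{4 \cdot 55 \cdot 63 \left(-30\right)}{990} + 2814 \cdot \frac{1}{2129} = 4 \cdot 55 \left(-1890\right) \frac{1}{990} + \frac{2814}{2129} = \left(-415800\right) \frac{1}{990} + \frac{2814}{2129} = -420 + \frac{2814}{2129} = - \frac{891366}{2129}$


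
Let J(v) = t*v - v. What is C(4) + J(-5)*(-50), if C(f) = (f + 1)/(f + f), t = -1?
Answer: -3995/8 ≈ -499.38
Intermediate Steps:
J(v) = -2*v (J(v) = -v - v = -2*v)
C(f) = (1 + f)/(2*f) (C(f) = (1 + f)/((2*f)) = (1 + f)*(1/(2*f)) = (1 + f)/(2*f))
C(4) + J(-5)*(-50) = (½)*(1 + 4)/4 - 2*(-5)*(-50) = (½)*(¼)*5 + 10*(-50) = 5/8 - 500 = -3995/8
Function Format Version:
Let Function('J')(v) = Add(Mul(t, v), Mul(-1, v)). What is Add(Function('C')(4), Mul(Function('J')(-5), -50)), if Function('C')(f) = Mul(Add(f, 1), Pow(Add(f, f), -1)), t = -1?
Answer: Rational(-3995, 8) ≈ -499.38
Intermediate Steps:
Function('J')(v) = Mul(-2, v) (Function('J')(v) = Add(Mul(-1, v), Mul(-1, v)) = Mul(-2, v))
Function('C')(f) = Mul(Rational(1, 2), Pow(f, -1), Add(1, f)) (Function('C')(f) = Mul(Add(1, f), Pow(Mul(2, f), -1)) = Mul(Add(1, f), Mul(Rational(1, 2), Pow(f, -1))) = Mul(Rational(1, 2), Pow(f, -1), Add(1, f)))
Add(Function('C')(4), Mul(Function('J')(-5), -50)) = Add(Mul(Rational(1, 2), Pow(4, -1), Add(1, 4)), Mul(Mul(-2, -5), -50)) = Add(Mul(Rational(1, 2), Rational(1, 4), 5), Mul(10, -50)) = Add(Rational(5, 8), -500) = Rational(-3995, 8)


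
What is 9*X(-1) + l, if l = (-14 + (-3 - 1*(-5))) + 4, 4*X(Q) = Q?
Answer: -41/4 ≈ -10.250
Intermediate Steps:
X(Q) = Q/4
l = -8 (l = (-14 + (-3 + 5)) + 4 = (-14 + 2) + 4 = -12 + 4 = -8)
9*X(-1) + l = 9*((¼)*(-1)) - 8 = 9*(-¼) - 8 = -9/4 - 8 = -41/4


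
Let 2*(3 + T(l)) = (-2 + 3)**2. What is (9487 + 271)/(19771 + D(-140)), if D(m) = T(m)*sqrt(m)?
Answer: 96462709/195446658 + 24395*I*sqrt(35)/195446658 ≈ 0.49355 + 0.00073843*I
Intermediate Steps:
T(l) = -5/2 (T(l) = -3 + (-2 + 3)**2/2 = -3 + (1/2)*1**2 = -3 + (1/2)*1 = -3 + 1/2 = -5/2)
D(m) = -5*sqrt(m)/2
(9487 + 271)/(19771 + D(-140)) = (9487 + 271)/(19771 - 5*I*sqrt(35)) = 9758/(19771 - 5*I*sqrt(35))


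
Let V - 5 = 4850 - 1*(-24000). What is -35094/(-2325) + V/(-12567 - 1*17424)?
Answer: 328472093/23243025 ≈ 14.132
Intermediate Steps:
V = 28855 (V = 5 + (4850 - 1*(-24000)) = 5 + (4850 + 24000) = 5 + 28850 = 28855)
-35094/(-2325) + V/(-12567 - 1*17424) = -35094/(-2325) + 28855/(-12567 - 1*17424) = -35094*(-1/2325) + 28855/(-12567 - 17424) = 11698/775 + 28855/(-29991) = 11698/775 + 28855*(-1/29991) = 11698/775 - 28855/29991 = 328472093/23243025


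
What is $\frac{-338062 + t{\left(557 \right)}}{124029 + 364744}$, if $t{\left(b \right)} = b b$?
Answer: $- \frac{27813}{488773} \approx -0.056904$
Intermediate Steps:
$t{\left(b \right)} = b^{2}$
$\frac{-338062 + t{\left(557 \right)}}{124029 + 364744} = \frac{-338062 + 557^{2}}{124029 + 364744} = \frac{-338062 + 310249}{488773} = \left(-27813\right) \frac{1}{488773} = - \frac{27813}{488773}$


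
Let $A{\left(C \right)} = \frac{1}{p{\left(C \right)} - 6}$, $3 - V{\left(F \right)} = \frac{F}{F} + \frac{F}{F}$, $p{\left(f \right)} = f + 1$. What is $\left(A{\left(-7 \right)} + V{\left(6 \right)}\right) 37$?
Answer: $\frac{407}{12} \approx 33.917$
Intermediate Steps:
$p{\left(f \right)} = 1 + f$
$V{\left(F \right)} = 1$ ($V{\left(F \right)} = 3 - \left(\frac{F}{F} + \frac{F}{F}\right) = 3 - \left(1 + 1\right) = 3 - 2 = 1$)
$A{\left(C \right)} = \frac{1}{-5 + C}$ ($A{\left(C \right)} = \frac{1}{\left(1 + C\right) - 6} = \frac{1}{-5 + C}$)
$\left(A{\left(-7 \right)} + V{\left(6 \right)}\right) 37 = \left(\frac{1}{-5 - 7} + 1\right) 37 = \left(\frac{1}{-12} + 1\right) 37 = \left(- \frac{1}{12} + 1\right) 37 = \frac{11}{12} \cdot 37 = \frac{407}{12}$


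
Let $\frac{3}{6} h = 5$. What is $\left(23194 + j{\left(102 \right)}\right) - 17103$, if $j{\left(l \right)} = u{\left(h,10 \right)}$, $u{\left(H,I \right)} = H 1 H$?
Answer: $6191$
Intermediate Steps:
$h = 10$ ($h = 2 \cdot 5 = 10$)
$u{\left(H,I \right)} = H^{2}$ ($u{\left(H,I \right)} = H H = H^{2}$)
$j{\left(l \right)} = 100$ ($j{\left(l \right)} = 10^{2} = 100$)
$\left(23194 + j{\left(102 \right)}\right) - 17103 = \left(23194 + 100\right) - 17103 = 23294 - 17103 = 6191$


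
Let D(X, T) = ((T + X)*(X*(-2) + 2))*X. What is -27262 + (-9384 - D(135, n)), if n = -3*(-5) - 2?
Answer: 5317994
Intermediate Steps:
n = 13 (n = 15 - 2 = 13)
D(X, T) = X*(2 - 2*X)*(T + X) (D(X, T) = ((T + X)*(-2*X + 2))*X = ((T + X)*(2 - 2*X))*X = ((2 - 2*X)*(T + X))*X = X*(2 - 2*X)*(T + X))
-27262 + (-9384 - D(135, n)) = -27262 + (-9384 - 2*135*(13 + 135 - 1*135² - 1*13*135)) = -27262 + (-9384 - 2*135*(13 + 135 - 1*18225 - 1755)) = -27262 + (-9384 - 2*135*(13 + 135 - 18225 - 1755)) = -27262 + (-9384 - 2*135*(-19832)) = -27262 + (-9384 - 1*(-5354640)) = -27262 + (-9384 + 5354640) = -27262 + 5345256 = 5317994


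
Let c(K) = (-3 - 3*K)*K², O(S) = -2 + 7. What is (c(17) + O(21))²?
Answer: 243391201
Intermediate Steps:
O(S) = 5
c(K) = K²*(-3 - 3*K)
(c(17) + O(21))² = (3*17²*(-1 - 1*17) + 5)² = (3*289*(-1 - 17) + 5)² = (3*289*(-18) + 5)² = (-15606 + 5)² = (-15601)² = 243391201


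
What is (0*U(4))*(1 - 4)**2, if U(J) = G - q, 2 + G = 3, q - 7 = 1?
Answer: 0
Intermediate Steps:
q = 8 (q = 7 + 1 = 8)
G = 1 (G = -2 + 3 = 1)
U(J) = -7 (U(J) = 1 - 1*8 = 1 - 8 = -7)
(0*U(4))*(1 - 4)**2 = (0*(-7))*(1 - 4)**2 = 0*(-3)**2 = 0*9 = 0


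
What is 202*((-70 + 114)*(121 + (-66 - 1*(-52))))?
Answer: 951016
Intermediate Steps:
202*((-70 + 114)*(121 + (-66 - 1*(-52)))) = 202*(44*(121 + (-66 + 52))) = 202*(44*(121 - 14)) = 202*(44*107) = 202*4708 = 951016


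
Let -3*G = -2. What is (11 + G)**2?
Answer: 1225/9 ≈ 136.11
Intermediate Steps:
G = 2/3 (G = -1/3*(-2) = 2/3 ≈ 0.66667)
(11 + G)**2 = (11 + 2/3)**2 = (35/3)**2 = 1225/9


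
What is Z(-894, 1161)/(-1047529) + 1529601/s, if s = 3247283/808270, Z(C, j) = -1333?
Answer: 2276084642704501/5978248003 ≈ 3.8073e+5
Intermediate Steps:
s = 3247283/808270 (s = 3247283*(1/808270) = 3247283/808270 ≈ 4.0176)
Z(-894, 1161)/(-1047529) + 1529601/s = -1333/(-1047529) + 1529601/(3247283/808270) = -1333*(-1/1047529) + 1529601*(808270/3247283) = 1333/1047529 + 1236330600270/3247283 = 2276084642704501/5978248003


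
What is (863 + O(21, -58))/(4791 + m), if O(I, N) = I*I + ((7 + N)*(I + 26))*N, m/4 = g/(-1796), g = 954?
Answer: 12601634/430041 ≈ 29.303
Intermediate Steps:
m = -954/449 (m = 4*(954/(-1796)) = 4*(954*(-1/1796)) = 4*(-477/898) = -954/449 ≈ -2.1247)
O(I, N) = I² + N*(7 + N)*(26 + I) (O(I, N) = I² + ((7 + N)*(26 + I))*N = I² + N*(7 + N)*(26 + I))
(863 + O(21, -58))/(4791 + m) = (863 + (21² + 26*(-58)² + 182*(-58) + 21*(-58)² + 7*21*(-58)))/(4791 - 954/449) = (863 + (441 + 26*3364 - 10556 + 21*3364 - 8526))/(2150205/449) = (863 + (441 + 87464 - 10556 + 70644 - 8526))*(449/2150205) = (863 + 139467)*(449/2150205) = 140330*(449/2150205) = 12601634/430041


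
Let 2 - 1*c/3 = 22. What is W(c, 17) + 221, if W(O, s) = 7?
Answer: 228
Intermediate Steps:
c = -60 (c = 6 - 3*22 = 6 - 66 = -60)
W(c, 17) + 221 = 7 + 221 = 228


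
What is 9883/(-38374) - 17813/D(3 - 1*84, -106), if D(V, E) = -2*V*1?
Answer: -171289277/1554147 ≈ -110.21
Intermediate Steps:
D(V, E) = -2*V
9883/(-38374) - 17813/D(3 - 1*84, -106) = 9883/(-38374) - 17813*(-1/(2*(3 - 1*84))) = 9883*(-1/38374) - 17813*(-1/(2*(3 - 84))) = -9883/38374 - 17813/((-2*(-81))) = -9883/38374 - 17813/162 = -171289277/1554147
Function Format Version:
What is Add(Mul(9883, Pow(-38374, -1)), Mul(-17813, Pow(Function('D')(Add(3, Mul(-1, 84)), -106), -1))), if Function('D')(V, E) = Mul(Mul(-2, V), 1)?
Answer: Rational(-171289277, 1554147) ≈ -110.21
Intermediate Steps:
Function('D')(V, E) = Mul(-2, V)
Add(Mul(9883, Pow(-38374, -1)), Mul(-17813, Pow(Function('D')(Add(3, Mul(-1, 84)), -106), -1))) = Add(Mul(9883, Pow(-38374, -1)), Mul(-17813, Pow(Mul(-2, Add(3, Mul(-1, 84))), -1))) = Add(Mul(9883, Rational(-1, 38374)), Mul(-17813, Pow(Mul(-2, Add(3, -84)), -1))) = Add(Rational(-9883, 38374), Mul(-17813, Pow(Mul(-2, -81), -1))) = Add(Rational(-9883, 38374), Mul(-17813, Pow(162, -1))) = Add(Rational(-9883, 38374), Mul(-17813, Rational(1, 162))) = Add(Rational(-9883, 38374), Rational(-17813, 162)) = Rational(-171289277, 1554147)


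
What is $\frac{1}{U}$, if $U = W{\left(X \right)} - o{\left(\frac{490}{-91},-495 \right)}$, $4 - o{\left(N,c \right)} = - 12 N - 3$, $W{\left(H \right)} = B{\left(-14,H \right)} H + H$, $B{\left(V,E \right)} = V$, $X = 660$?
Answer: $- \frac{13}{110791} \approx -0.00011734$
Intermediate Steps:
$W{\left(H \right)} = - 13 H$ ($W{\left(H \right)} = - 14 H + H = - 13 H$)
$o{\left(N,c \right)} = 7 + 12 N$ ($o{\left(N,c \right)} = 4 - \left(- 12 N - 3\right) = 4 - \left(-3 - 12 N\right) = 4 + \left(3 + 12 N\right) = 7 + 12 N$)
$U = - \frac{110791}{13}$ ($U = \left(-13\right) 660 - \left(7 + 12 \frac{490}{-91}\right) = -8580 - \left(7 + 12 \cdot 490 \left(- \frac{1}{91}\right)\right) = -8580 - \left(7 + 12 \left(- \frac{70}{13}\right)\right) = -8580 - \left(7 - \frac{840}{13}\right) = -8580 - - \frac{749}{13} = -8580 + \frac{749}{13} = - \frac{110791}{13} \approx -8522.4$)
$\frac{1}{U} = \frac{1}{- \frac{110791}{13}} = - \frac{13}{110791}$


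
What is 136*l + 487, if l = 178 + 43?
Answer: 30543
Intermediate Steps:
l = 221
136*l + 487 = 136*221 + 487 = 30056 + 487 = 30543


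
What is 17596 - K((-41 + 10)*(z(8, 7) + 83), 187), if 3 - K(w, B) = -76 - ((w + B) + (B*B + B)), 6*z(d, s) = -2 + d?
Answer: -15222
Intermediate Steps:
z(d, s) = -⅓ + d/6 (z(d, s) = (-2 + d)/6 = -⅓ + d/6)
K(w, B) = 79 + w + B² + 2*B (K(w, B) = 3 - (-76 - ((w + B) + (B*B + B))) = 3 - (-76 - ((B + w) + (B² + B))) = 3 - (-76 - ((B + w) + (B + B²))) = 3 - (-76 - (w + B² + 2*B)) = 3 - (-76 + (-w - B² - 2*B)) = 3 - (-76 - w - B² - 2*B) = 3 + (76 + w + B² + 2*B) = 79 + w + B² + 2*B)
17596 - K((-41 + 10)*(z(8, 7) + 83), 187) = 17596 - (79 + (-41 + 10)*((-⅓ + (⅙)*8) + 83) + 187² + 2*187) = 17596 - (79 - 31*((-⅓ + 4/3) + 83) + 34969 + 374) = 17596 - (79 - 31*(1 + 83) + 34969 + 374) = 17596 - (79 - 31*84 + 34969 + 374) = 17596 - (79 - 2604 + 34969 + 374) = 17596 - 1*32818 = 17596 - 32818 = -15222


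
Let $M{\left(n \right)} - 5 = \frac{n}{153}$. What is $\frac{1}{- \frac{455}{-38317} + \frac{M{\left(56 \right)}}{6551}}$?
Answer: $\frac{38405244051}{487506122} \approx 78.779$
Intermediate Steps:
$M{\left(n \right)} = 5 + \frac{n}{153}$
$\frac{1}{- \frac{455}{-38317} + \frac{M{\left(56 \right)}}{6551}} = \frac{1}{- \frac{455}{-38317} + \frac{5 + \frac{1}{153} \cdot 56}{6551}} = \frac{1}{\left(-455\right) \left(- \frac{1}{38317}\right) + \left(5 + \frac{56}{153}\right) \frac{1}{6551}} = \frac{1}{\frac{455}{38317} + \frac{821}{153} \cdot \frac{1}{6551}} = \frac{1}{\frac{455}{38317} + \frac{821}{1002303}} = \frac{1}{\frac{487506122}{38405244051}} = \frac{38405244051}{487506122}$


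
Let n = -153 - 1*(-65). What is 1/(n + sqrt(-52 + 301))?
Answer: -88/7495 - sqrt(249)/7495 ≈ -0.013847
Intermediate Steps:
n = -88 (n = -153 + 65 = -88)
1/(n + sqrt(-52 + 301)) = 1/(-88 + sqrt(-52 + 301)) = 1/(-88 + sqrt(249))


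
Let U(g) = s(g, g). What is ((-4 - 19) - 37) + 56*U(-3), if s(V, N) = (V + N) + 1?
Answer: -340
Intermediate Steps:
s(V, N) = 1 + N + V (s(V, N) = (N + V) + 1 = 1 + N + V)
U(g) = 1 + 2*g (U(g) = 1 + g + g = 1 + 2*g)
((-4 - 19) - 37) + 56*U(-3) = ((-4 - 19) - 37) + 56*(1 + 2*(-3)) = (-23 - 37) + 56*(1 - 6) = -60 + 56*(-5) = -60 - 280 = -340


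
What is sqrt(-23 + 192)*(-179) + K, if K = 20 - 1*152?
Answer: -2459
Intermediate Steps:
K = -132 (K = 20 - 152 = -132)
sqrt(-23 + 192)*(-179) + K = sqrt(-23 + 192)*(-179) - 132 = sqrt(169)*(-179) - 132 = 13*(-179) - 132 = -2327 - 132 = -2459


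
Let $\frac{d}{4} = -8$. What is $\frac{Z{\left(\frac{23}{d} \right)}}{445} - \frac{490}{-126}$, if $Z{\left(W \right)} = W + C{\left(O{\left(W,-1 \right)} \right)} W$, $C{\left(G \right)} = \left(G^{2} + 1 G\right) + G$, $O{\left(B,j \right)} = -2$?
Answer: $\frac{498193}{128160} \approx 3.8873$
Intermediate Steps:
$d = -32$ ($d = 4 \left(-8\right) = -32$)
$C{\left(G \right)} = G^{2} + 2 G$ ($C{\left(G \right)} = \left(G^{2} + G\right) + G = \left(G + G^{2}\right) + G = G^{2} + 2 G$)
$Z{\left(W \right)} = W$ ($Z{\left(W \right)} = W + - 2 \left(2 - 2\right) W = W + \left(-2\right) 0 W = W + 0 W = W + 0 = W$)
$\frac{Z{\left(\frac{23}{d} \right)}}{445} - \frac{490}{-126} = \frac{23 \frac{1}{-32}}{445} - \frac{490}{-126} = 23 \left(- \frac{1}{32}\right) \frac{1}{445} - - \frac{35}{9} = \left(- \frac{23}{32}\right) \frac{1}{445} + \frac{35}{9} = - \frac{23}{14240} + \frac{35}{9} = \frac{498193}{128160}$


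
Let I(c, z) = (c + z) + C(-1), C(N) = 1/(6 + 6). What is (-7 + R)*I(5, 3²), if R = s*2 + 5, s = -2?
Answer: -169/2 ≈ -84.500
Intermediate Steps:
C(N) = 1/12
I(c, z) = 1/12 + c + z (I(c, z) = (c + z) + 1/12 = 1/12 + c + z)
R = 1 (R = -2*2 + 5 = -4 + 5 = 1)
(-7 + R)*I(5, 3²) = (-7 + 1)*(1/12 + 5 + 3²) = -6*(1/12 + 5 + 9) = -6*169/12 = -169/2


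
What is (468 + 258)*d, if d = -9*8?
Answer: -52272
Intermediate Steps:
d = -72
(468 + 258)*d = (468 + 258)*(-72) = 726*(-72) = -52272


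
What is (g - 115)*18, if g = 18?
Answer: -1746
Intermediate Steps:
(g - 115)*18 = (18 - 115)*18 = -97*18 = -1746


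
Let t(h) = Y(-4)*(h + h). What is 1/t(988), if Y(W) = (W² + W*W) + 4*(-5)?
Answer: 1/23712 ≈ 4.2173e-5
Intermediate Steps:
Y(W) = -20 + 2*W² (Y(W) = (W² + W²) - 20 = 2*W² - 20 = -20 + 2*W²)
t(h) = 24*h (t(h) = (-20 + 2*(-4)²)*(h + h) = (-20 + 2*16)*(2*h) = (-20 + 32)*(2*h) = 12*(2*h) = 24*h)
1/t(988) = 1/(24*988) = 1/23712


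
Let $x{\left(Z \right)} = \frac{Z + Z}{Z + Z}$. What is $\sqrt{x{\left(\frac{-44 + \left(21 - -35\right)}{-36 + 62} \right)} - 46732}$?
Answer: $i \sqrt{46731} \approx 216.17 i$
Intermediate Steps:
$x{\left(Z \right)} = 1$ ($x{\left(Z \right)} = \frac{2 Z}{2 Z} = 2 Z \frac{1}{2 Z} = 1$)
$\sqrt{x{\left(\frac{-44 + \left(21 - -35\right)}{-36 + 62} \right)} - 46732} = \sqrt{1 - 46732} = \sqrt{-46731} = i \sqrt{46731}$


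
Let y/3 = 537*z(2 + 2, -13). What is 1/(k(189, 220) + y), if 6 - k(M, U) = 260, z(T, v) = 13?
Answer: 1/20689 ≈ 4.8335e-5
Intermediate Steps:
k(M, U) = -254 (k(M, U) = 6 - 1*260 = 6 - 260 = -254)
y = 20943 (y = 3*(537*13) = 3*6981 = 20943)
1/(k(189, 220) + y) = 1/(-254 + 20943) = 1/20689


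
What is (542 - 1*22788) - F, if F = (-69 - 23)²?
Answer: -30710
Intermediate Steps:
F = 8464 (F = (-92)² = 8464)
(542 - 1*22788) - F = (542 - 1*22788) - 1*8464 = (542 - 22788) - 8464 = -22246 - 8464 = -30710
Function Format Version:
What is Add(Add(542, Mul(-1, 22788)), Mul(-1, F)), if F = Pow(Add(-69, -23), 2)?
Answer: -30710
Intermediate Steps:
F = 8464 (F = Pow(-92, 2) = 8464)
Add(Add(542, Mul(-1, 22788)), Mul(-1, F)) = Add(Add(542, Mul(-1, 22788)), Mul(-1, 8464)) = Add(Add(542, -22788), -8464) = Add(-22246, -8464) = -30710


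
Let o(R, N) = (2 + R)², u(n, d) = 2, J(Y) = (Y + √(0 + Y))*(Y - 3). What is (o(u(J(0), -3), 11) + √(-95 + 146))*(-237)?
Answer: -3792 - 237*√51 ≈ -5484.5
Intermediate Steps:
J(Y) = (-3 + Y)*(Y + √Y) (J(Y) = (Y + √Y)*(-3 + Y) = (-3 + Y)*(Y + √Y))
(o(u(J(0), -3), 11) + √(-95 + 146))*(-237) = ((2 + 2)² + √(-95 + 146))*(-237) = (4² + √51)*(-237) = (16 + √51)*(-237) = -3792 - 237*√51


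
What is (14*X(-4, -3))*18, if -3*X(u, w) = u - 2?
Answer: 504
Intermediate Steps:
X(u, w) = ⅔ - u/3 (X(u, w) = -(u - 2)/3 = -(-2 + u)/3 = ⅔ - u/3)
(14*X(-4, -3))*18 = (14*(⅔ - ⅓*(-4)))*18 = (14*(⅔ + 4/3))*18 = (14*2)*18 = 28*18 = 504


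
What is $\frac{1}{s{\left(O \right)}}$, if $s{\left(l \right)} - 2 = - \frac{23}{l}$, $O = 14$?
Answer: $\frac{14}{5} \approx 2.8$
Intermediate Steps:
$s{\left(l \right)} = 2 - \frac{23}{l}$
$\frac{1}{s{\left(O \right)}} = \frac{1}{2 - \frac{23}{14}} = \frac{1}{\frac{5}{14}} = \frac{14}{5}$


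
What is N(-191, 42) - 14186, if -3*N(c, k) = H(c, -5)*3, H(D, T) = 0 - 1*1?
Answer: -14185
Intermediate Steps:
H(D, T) = -1 (H(D, T) = 0 - 1 = -1)
N(c, k) = 1 (N(c, k) = -(-1)*3/3 = -⅓*(-3) = 1)
N(-191, 42) - 14186 = 1 - 14186 = -14185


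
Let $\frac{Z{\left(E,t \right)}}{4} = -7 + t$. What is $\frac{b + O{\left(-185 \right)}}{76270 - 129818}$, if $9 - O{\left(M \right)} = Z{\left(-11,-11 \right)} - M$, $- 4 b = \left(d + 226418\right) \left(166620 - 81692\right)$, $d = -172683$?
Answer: $\frac{285225406}{13387} \approx 21306.0$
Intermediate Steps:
$Z{\left(E,t \right)} = -28 + 4 t$ ($Z{\left(E,t \right)} = 4 \left(-7 + t\right) = -28 + 4 t$)
$b = -1140901520$ ($b = - \frac{\left(-172683 + 226418\right) \left(166620 - 81692\right)}{4} = - \frac{53735 \cdot 84928}{4} = \left(- \frac{1}{4}\right) 4563606080 = -1140901520$)
$O{\left(M \right)} = 81 + M$ ($O{\left(M \right)} = 9 - \left(\left(-28 + 4 \left(-11\right)\right) - M\right) = 9 - \left(\left(-28 - 44\right) - M\right) = 9 - \left(-72 - M\right) = 9 + \left(72 + M\right) = 81 + M$)
$\frac{b + O{\left(-185 \right)}}{76270 - 129818} = \frac{-1140901520 + \left(81 - 185\right)}{76270 - 129818} = \frac{-1140901520 - 104}{-53548} = \left(-1140901624\right) \left(- \frac{1}{53548}\right) = \frac{285225406}{13387}$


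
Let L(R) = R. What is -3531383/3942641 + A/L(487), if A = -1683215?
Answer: -6638032254336/1920066167 ≈ -3457.2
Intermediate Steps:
-3531383/3942641 + A/L(487) = -3531383/3942641 - 1683215/487 = -6638032254336/1920066167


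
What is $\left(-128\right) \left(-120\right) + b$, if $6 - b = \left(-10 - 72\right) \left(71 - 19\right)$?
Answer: $19630$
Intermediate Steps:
$b = 4270$ ($b = 6 - \left(-10 - 72\right) \left(71 - 19\right) = 6 - \left(-82\right) 52 = 6 - -4264 = 6 + 4264 = 4270$)
$\left(-128\right) \left(-120\right) + b = \left(-128\right) \left(-120\right) + 4270 = 15360 + 4270 = 19630$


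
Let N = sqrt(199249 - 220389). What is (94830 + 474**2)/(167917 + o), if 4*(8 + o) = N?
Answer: 10218653896/5370177829 - 213004*I*sqrt(5285)/37591244803 ≈ 1.9029 - 0.00041193*I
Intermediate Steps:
N = 2*I*sqrt(5285) (N = sqrt(-21140) = 2*I*sqrt(5285) ≈ 145.4*I)
o = -8 + I*sqrt(5285)/2 (o = -8 + (2*I*sqrt(5285))/4 = -8 + I*sqrt(5285)/2 ≈ -8.0 + 36.349*I)
(94830 + 474**2)/(167917 + o) = (94830 + 474**2)/(167917 + (-8 + I*sqrt(5285)/2)) = (94830 + 224676)/(167909 + I*sqrt(5285)/2) = 319506/(167909 + I*sqrt(5285)/2)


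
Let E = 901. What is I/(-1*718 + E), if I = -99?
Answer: -33/61 ≈ -0.54098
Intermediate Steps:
I/(-1*718 + E) = -99/(-1*718 + 901) = -99/(-718 + 901) = -99/183 = -99*1/183 = -33/61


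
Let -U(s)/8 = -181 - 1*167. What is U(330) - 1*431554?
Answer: -428770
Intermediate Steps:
U(s) = 2784 (U(s) = -8*(-181 - 1*167) = -8*(-181 - 167) = -8*(-348) = 2784)
U(330) - 1*431554 = 2784 - 1*431554 = 2784 - 431554 = -428770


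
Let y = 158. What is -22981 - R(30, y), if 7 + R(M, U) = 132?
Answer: -23106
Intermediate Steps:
R(M, U) = 125 (R(M, U) = -7 + 132 = 125)
-22981 - R(30, y) = -22981 - 1*125 = -22981 - 125 = -23106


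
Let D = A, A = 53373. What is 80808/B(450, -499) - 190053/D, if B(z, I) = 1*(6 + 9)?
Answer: 478901621/88955 ≈ 5383.6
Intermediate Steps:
D = 53373
B(z, I) = 15 (B(z, I) = 1*15 = 15)
80808/B(450, -499) - 190053/D = 80808/15 - 190053/53373 = 80808*(1/15) - 190053*1/53373 = 26936/5 - 63351/17791 = 478901621/88955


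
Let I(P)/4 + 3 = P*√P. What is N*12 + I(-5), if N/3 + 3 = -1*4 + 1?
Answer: -228 - 20*I*√5 ≈ -228.0 - 44.721*I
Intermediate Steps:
I(P) = -12 + 4*P^(3/2) (I(P) = -12 + 4*(P*√P) = -12 + 4*P^(3/2))
N = -18 (N = -9 + 3*(-1*4 + 1) = -9 + 3*(-4 + 1) = -9 + 3*(-3) = -9 - 9 = -18)
N*12 + I(-5) = -18*12 + (-12 + 4*(-5)^(3/2)) = -216 + (-12 + 4*(-5*I*√5)) = -216 + (-12 - 20*I*√5) = -228 - 20*I*√5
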